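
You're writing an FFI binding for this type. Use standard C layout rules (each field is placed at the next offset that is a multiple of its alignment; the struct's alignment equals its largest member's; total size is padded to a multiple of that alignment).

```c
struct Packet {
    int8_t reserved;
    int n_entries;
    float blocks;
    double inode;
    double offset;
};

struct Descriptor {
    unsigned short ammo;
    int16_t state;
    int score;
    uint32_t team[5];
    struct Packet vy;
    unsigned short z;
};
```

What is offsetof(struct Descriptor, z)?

64

Packet: 0..1  reserved  (1B, 1-aligned); 1..4  -- padding (3B); 4..8  n_entries  (4B, 4-aligned); 8..12  blocks  (4B, 4-aligned); 12..16  -- padding (4B); 16..24  inode  (8B, 8-aligned); 24..32  offset  (8B, 8-aligned); sizeof = 32, alignof = 8
0..2  ammo  (2B, 2-aligned)
2..4  state  (2B, 2-aligned)
4..8  score  (4B, 4-aligned)
8..28  team  (20B, 4-aligned)
28..32  -- padding (4B)
32..64  vy  (32B, 8-aligned)
64..66  z  (2B, 2-aligned)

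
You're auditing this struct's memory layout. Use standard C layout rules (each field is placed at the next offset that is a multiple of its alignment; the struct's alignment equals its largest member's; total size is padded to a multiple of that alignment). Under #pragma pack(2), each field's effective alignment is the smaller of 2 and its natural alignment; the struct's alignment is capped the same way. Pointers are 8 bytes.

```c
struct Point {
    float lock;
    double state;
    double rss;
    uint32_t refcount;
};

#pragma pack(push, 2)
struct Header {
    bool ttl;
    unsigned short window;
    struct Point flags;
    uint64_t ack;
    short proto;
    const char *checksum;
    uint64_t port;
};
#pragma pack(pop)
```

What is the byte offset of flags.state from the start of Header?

12

Point: lock at 0 (size 4, align 4) → ends 4; pad 4 to align 8 for state; state at 8 (size 8, align 8) → ends 16; rss at 16 (size 8, align 8) → ends 24; refcount at 24 (size 4, align 4) → ends 28; tail pad 4 to reach multiple of 8; total 32 bytes, alignment 8
ttl at 0 (size 1, align 1) → ends 1
pad 1 to align 2 for window
window at 2 (size 2, align 2) → ends 4
flags at 4 (size 32, align 2) → ends 36
within Point: state at 8
4 + 8 = 12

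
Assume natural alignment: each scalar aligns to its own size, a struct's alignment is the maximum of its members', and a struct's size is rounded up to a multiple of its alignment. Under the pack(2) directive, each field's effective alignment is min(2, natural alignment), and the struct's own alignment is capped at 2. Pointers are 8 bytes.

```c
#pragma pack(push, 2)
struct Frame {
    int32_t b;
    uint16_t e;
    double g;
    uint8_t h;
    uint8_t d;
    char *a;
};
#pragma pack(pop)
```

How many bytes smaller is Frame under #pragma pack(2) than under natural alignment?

8

natural layout:
  b at 0 (size 4, align 4) → ends 4
  e at 4 (size 2, align 2) → ends 6
  pad 2 to align 8 for g
  g at 8 (size 8, align 8) → ends 16
  h at 16 (size 1, align 1) → ends 17
  d at 17 (size 1, align 1) → ends 18
  pad 6 to align 8 for a
  a at 24 (size 8, align 8) → ends 32
  total 32 bytes, alignment 8
packed(2) layout:
  b at 0 (size 4, align 2) → ends 4
  e at 4 (size 2, align 2) → ends 6
  g at 6 (size 8, align 2) → ends 14
  h at 14 (size 1, align 1) → ends 15
  d at 15 (size 1, align 1) → ends 16
  a at 16 (size 8, align 2) → ends 24
  total 24 bytes, alignment 2
32 − 24 = 8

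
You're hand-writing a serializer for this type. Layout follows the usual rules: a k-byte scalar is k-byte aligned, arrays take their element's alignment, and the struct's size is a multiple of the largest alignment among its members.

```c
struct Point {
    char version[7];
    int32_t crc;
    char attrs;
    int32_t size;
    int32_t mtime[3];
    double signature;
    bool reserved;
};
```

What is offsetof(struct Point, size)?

16

@0: version [7B, align 1] → 7
+1 pad (align 4)
@8: crc [4B, align 4] → 12
@12: attrs [1B, align 1] → 13
+3 pad (align 4)
@16: size [4B, align 4] → 20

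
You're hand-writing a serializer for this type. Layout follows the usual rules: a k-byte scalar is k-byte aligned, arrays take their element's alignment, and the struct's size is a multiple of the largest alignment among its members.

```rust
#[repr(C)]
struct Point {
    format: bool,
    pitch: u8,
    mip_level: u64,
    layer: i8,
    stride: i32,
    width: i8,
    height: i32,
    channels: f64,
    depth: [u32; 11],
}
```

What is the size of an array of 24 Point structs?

2112

0..1  format  (1B, 1-aligned)
1..2  pitch  (1B, 1-aligned)
2..8  -- padding (6B)
8..16  mip_level  (8B, 8-aligned)
16..17  layer  (1B, 1-aligned)
17..20  -- padding (3B)
20..24  stride  (4B, 4-aligned)
24..25  width  (1B, 1-aligned)
25..28  -- padding (3B)
28..32  height  (4B, 4-aligned)
32..40  channels  (8B, 8-aligned)
40..84  depth  (44B, 4-aligned)
84..88  -- tail padding (4B)
sizeof = 88, alignof = 8
array of 24: 24 × 88 = 2112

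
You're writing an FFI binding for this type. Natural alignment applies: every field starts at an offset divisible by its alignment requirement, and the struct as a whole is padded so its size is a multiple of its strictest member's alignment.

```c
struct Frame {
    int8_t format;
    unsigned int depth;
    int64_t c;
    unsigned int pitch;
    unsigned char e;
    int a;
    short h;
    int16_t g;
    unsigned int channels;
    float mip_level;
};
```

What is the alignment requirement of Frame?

8

member alignments: format=1, depth=4, c=8, pitch=4, e=1, a=4, h=2, g=2, channels=4, mip_level=4
max = 8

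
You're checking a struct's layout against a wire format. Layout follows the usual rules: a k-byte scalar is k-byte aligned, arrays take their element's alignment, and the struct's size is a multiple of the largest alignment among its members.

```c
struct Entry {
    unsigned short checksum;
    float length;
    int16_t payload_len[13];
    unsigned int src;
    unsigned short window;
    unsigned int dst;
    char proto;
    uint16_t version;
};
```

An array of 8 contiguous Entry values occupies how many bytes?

416

0..2  checksum  (2B, 2-aligned)
2..4  -- padding (2B)
4..8  length  (4B, 4-aligned)
8..34  payload_len  (26B, 2-aligned)
34..36  -- padding (2B)
36..40  src  (4B, 4-aligned)
40..42  window  (2B, 2-aligned)
42..44  -- padding (2B)
44..48  dst  (4B, 4-aligned)
48..49  proto  (1B, 1-aligned)
49..50  -- padding (1B)
50..52  version  (2B, 2-aligned)
sizeof = 52, alignof = 4
array of 8: 8 × 52 = 416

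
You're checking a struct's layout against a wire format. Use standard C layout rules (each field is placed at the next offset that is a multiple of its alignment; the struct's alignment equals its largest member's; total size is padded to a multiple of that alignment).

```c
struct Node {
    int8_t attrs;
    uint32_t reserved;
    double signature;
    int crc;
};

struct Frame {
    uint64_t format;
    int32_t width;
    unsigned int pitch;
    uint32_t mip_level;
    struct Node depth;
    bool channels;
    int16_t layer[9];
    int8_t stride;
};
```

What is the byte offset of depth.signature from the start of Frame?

Node: attrs at 0 (size 1, align 1) → ends 1; pad 3 to align 4 for reserved; reserved at 4 (size 4, align 4) → ends 8; signature at 8 (size 8, align 8) → ends 16; crc at 16 (size 4, align 4) → ends 20; tail pad 4 to reach multiple of 8; total 24 bytes, alignment 8
format at 0 (size 8, align 8) → ends 8
width at 8 (size 4, align 4) → ends 12
pitch at 12 (size 4, align 4) → ends 16
mip_level at 16 (size 4, align 4) → ends 20
pad 4 to align 8 for depth
depth at 24 (size 24, align 8) → ends 48
within Node: signature at 8
24 + 8 = 32

32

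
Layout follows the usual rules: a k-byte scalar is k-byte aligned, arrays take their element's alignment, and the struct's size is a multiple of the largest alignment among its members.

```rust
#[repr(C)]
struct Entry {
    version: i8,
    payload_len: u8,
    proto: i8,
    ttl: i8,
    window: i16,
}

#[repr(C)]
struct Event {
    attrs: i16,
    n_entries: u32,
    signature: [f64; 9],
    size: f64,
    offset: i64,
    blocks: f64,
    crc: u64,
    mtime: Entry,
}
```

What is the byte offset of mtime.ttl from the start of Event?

Entry: @0: version [1B, align 1] → 1; @1: payload_len [1B, align 1] → 2; @2: proto [1B, align 1] → 3; @3: ttl [1B, align 1] → 4; @4: window [2B, align 2] → 6; size 6, align 2
@0: attrs [2B, align 2] → 2
+2 pad (align 4)
@4: n_entries [4B, align 4] → 8
@8: signature [72B, align 8] → 80
@80: size [8B, align 8] → 88
@88: offset [8B, align 8] → 96
@96: blocks [8B, align 8] → 104
@104: crc [8B, align 8] → 112
@112: mtime [6B, align 2] → 118
within Entry: ttl at 3
112 + 3 = 115

115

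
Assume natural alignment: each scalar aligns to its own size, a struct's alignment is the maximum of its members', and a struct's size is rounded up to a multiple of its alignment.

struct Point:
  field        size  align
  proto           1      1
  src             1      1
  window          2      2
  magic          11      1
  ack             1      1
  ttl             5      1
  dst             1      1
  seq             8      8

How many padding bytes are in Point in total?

2

0..1  proto  (1B, 1-aligned)
1..2  src  (1B, 1-aligned)
2..4  window  (2B, 2-aligned)
4..15  magic  (11B, 1-aligned)
15..16  ack  (1B, 1-aligned)
16..21  ttl  (5B, 1-aligned)
21..22  dst  (1B, 1-aligned)
22..24  -- padding (2B)
24..32  seq  (8B, 8-aligned)
sizeof = 32, alignof = 8
data bytes 30, size 32 → padding 2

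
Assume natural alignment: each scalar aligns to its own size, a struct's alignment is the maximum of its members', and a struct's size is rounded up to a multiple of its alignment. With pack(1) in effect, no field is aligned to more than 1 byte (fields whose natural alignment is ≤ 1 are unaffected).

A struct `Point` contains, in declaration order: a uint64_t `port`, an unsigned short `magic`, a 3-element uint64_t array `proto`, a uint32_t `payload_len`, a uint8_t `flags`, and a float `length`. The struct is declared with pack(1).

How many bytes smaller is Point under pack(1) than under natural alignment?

13

natural layout:
  port at 0 (size 8, align 8) → ends 8
  magic at 8 (size 2, align 2) → ends 10
  pad 6 to align 8 for proto
  proto at 16 (size 24, align 8) → ends 40
  payload_len at 40 (size 4, align 4) → ends 44
  flags at 44 (size 1, align 1) → ends 45
  pad 3 to align 4 for length
  length at 48 (size 4, align 4) → ends 52
  tail pad 4 to reach multiple of 8
  total 56 bytes, alignment 8
packed(1) layout:
  port at 0 (size 8, align 1) → ends 8
  magic at 8 (size 2, align 1) → ends 10
  proto at 10 (size 24, align 1) → ends 34
  payload_len at 34 (size 4, align 1) → ends 38
  flags at 38 (size 1, align 1) → ends 39
  length at 39 (size 4, align 1) → ends 43
  total 43 bytes, alignment 1
56 − 43 = 13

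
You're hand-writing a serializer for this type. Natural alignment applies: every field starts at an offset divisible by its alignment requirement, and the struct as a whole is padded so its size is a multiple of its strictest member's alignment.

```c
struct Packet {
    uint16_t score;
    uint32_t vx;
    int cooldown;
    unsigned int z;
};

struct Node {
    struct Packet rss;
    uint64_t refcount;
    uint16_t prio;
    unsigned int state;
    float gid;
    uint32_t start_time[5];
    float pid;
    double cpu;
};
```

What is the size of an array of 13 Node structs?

Packet: score at 0 (size 2, align 2) → ends 2; pad 2 to align 4 for vx; vx at 4 (size 4, align 4) → ends 8; cooldown at 8 (size 4, align 4) → ends 12; z at 12 (size 4, align 4) → ends 16; total 16 bytes, alignment 4
rss at 0 (size 16, align 4) → ends 16
refcount at 16 (size 8, align 8) → ends 24
prio at 24 (size 2, align 2) → ends 26
pad 2 to align 4 for state
state at 28 (size 4, align 4) → ends 32
gid at 32 (size 4, align 4) → ends 36
start_time at 36 (size 20, align 4) → ends 56
pid at 56 (size 4, align 4) → ends 60
pad 4 to align 8 for cpu
cpu at 64 (size 8, align 8) → ends 72
total 72 bytes, alignment 8
array of 13: 13 × 72 = 936

936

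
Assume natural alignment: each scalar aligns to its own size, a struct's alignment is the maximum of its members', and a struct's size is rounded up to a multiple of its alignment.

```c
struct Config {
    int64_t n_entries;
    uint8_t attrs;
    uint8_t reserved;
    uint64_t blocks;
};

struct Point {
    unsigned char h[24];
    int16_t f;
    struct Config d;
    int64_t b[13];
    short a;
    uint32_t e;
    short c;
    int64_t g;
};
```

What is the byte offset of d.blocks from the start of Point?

Config: @0: n_entries [8B, align 8] → 8; @8: attrs [1B, align 1] → 9; @9: reserved [1B, align 1] → 10; +6 pad (align 8); @16: blocks [8B, align 8] → 24; size 24, align 8
@0: h [24B, align 1] → 24
@24: f [2B, align 2] → 26
+6 pad (align 8)
@32: d [24B, align 8] → 56
within Config: blocks at 16
32 + 16 = 48

48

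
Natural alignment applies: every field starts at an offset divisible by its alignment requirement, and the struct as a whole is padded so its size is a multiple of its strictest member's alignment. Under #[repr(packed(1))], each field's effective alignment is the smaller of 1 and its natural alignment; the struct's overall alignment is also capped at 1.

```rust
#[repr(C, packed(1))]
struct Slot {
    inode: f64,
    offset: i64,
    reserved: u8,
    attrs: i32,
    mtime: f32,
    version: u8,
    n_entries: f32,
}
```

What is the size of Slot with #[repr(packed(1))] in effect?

inode at 0 (size 8, align 1) → ends 8
offset at 8 (size 8, align 1) → ends 16
reserved at 16 (size 1, align 1) → ends 17
attrs at 17 (size 4, align 1) → ends 21
mtime at 21 (size 4, align 1) → ends 25
version at 25 (size 1, align 1) → ends 26
n_entries at 26 (size 4, align 1) → ends 30
total 30 bytes, alignment 1

30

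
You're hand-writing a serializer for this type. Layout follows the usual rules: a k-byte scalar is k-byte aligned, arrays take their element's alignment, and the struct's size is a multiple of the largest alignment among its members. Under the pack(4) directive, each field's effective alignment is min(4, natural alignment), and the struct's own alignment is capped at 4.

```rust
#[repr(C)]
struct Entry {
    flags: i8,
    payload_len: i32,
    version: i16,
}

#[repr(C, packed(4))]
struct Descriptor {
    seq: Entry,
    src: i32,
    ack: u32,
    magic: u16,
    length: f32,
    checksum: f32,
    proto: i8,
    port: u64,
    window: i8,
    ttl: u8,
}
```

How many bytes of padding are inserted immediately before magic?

0

Entry: @0: flags [1B, align 1] → 1; +3 pad (align 4); @4: payload_len [4B, align 4] → 8; @8: version [2B, align 2] → 10; +2 tail pad (align 4); size 12, align 4
@0: seq [12B, align 4] → 12
@12: src [4B, align 4] → 16
@16: ack [4B, align 4] → 20
@20: magic [2B, align 2] → 22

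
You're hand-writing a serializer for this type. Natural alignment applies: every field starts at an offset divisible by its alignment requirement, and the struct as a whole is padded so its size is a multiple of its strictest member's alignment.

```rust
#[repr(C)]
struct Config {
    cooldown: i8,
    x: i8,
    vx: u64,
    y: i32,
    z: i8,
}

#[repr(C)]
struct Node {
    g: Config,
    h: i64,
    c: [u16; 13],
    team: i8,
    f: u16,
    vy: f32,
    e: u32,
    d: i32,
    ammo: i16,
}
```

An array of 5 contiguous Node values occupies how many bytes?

400

Config: @0: cooldown [1B, align 1] → 1; @1: x [1B, align 1] → 2; +6 pad (align 8); @8: vx [8B, align 8] → 16; @16: y [4B, align 4] → 20; @20: z [1B, align 1] → 21; +3 tail pad (align 8); size 24, align 8
@0: g [24B, align 8] → 24
@24: h [8B, align 8] → 32
@32: c [26B, align 2] → 58
@58: team [1B, align 1] → 59
+1 pad (align 2)
@60: f [2B, align 2] → 62
+2 pad (align 4)
@64: vy [4B, align 4] → 68
@68: e [4B, align 4] → 72
@72: d [4B, align 4] → 76
@76: ammo [2B, align 2] → 78
+2 tail pad (align 8)
size 80, align 8
array of 5: 5 × 80 = 400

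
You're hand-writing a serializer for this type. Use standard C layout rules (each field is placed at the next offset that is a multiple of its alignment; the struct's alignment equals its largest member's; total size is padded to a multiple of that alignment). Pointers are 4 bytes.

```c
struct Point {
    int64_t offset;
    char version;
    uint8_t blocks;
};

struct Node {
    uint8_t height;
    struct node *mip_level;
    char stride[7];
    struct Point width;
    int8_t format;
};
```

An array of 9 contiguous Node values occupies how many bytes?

Point: 0..8  offset  (8B, 8-aligned); 8..9  version  (1B, 1-aligned); 9..10  blocks  (1B, 1-aligned); 10..16  -- tail padding (6B); sizeof = 16, alignof = 8
0..1  height  (1B, 1-aligned)
1..4  -- padding (3B)
4..8  mip_level  (4B, 4-aligned)
8..15  stride  (7B, 1-aligned)
15..16  -- padding (1B)
16..32  width  (16B, 8-aligned)
32..33  format  (1B, 1-aligned)
33..40  -- tail padding (7B)
sizeof = 40, alignof = 8
array of 9: 9 × 40 = 360

360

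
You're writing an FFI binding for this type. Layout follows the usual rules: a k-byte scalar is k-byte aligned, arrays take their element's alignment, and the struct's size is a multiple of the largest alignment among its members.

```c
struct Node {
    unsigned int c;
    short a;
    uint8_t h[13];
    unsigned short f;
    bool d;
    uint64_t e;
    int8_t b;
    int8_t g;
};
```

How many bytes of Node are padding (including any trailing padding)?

8

c at 0 (size 4, align 4) → ends 4
a at 4 (size 2, align 2) → ends 6
h at 6 (size 13, align 1) → ends 19
pad 1 to align 2 for f
f at 20 (size 2, align 2) → ends 22
d at 22 (size 1, align 1) → ends 23
pad 1 to align 8 for e
e at 24 (size 8, align 8) → ends 32
b at 32 (size 1, align 1) → ends 33
g at 33 (size 1, align 1) → ends 34
tail pad 6 to reach multiple of 8
total 40 bytes, alignment 8
data bytes 32, size 40 → padding 8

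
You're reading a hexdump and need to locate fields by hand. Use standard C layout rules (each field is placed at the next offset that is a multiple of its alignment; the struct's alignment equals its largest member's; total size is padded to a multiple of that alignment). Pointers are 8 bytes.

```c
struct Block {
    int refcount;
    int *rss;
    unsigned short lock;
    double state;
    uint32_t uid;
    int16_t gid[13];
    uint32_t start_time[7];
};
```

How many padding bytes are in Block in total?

16

@0: refcount [4B, align 4] → 4
+4 pad (align 8)
@8: rss [8B, align 8] → 16
@16: lock [2B, align 2] → 18
+6 pad (align 8)
@24: state [8B, align 8] → 32
@32: uid [4B, align 4] → 36
@36: gid [26B, align 2] → 62
+2 pad (align 4)
@64: start_time [28B, align 4] → 92
+4 tail pad (align 8)
size 96, align 8
data bytes 80, size 96 → padding 16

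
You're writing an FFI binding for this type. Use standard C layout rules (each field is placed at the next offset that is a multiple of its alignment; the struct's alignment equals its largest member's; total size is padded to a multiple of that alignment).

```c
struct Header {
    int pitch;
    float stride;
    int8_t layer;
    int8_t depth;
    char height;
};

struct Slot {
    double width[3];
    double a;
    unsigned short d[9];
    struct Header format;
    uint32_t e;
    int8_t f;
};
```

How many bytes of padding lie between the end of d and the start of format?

2

Header: 0..4  pitch  (4B, 4-aligned); 4..8  stride  (4B, 4-aligned); 8..9  layer  (1B, 1-aligned); 9..10  depth  (1B, 1-aligned); 10..11  height  (1B, 1-aligned); 11..12  -- tail padding (1B); sizeof = 12, alignof = 4
0..24  width  (24B, 8-aligned)
24..32  a  (8B, 8-aligned)
32..50  d  (18B, 2-aligned)
50..52  -- padding (2B)
52..64  format  (12B, 4-aligned)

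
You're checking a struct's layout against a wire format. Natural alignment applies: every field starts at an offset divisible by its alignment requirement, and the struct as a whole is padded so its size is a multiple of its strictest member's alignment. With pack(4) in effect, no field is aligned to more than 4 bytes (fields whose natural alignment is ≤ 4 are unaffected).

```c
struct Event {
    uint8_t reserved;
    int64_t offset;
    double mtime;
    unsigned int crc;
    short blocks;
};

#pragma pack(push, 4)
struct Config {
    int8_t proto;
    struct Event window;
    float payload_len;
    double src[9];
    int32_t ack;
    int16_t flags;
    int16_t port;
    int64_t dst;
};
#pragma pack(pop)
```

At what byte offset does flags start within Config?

Event: reserved at 0 (size 1, align 1) → ends 1; pad 7 to align 8 for offset; offset at 8 (size 8, align 8) → ends 16; mtime at 16 (size 8, align 8) → ends 24; crc at 24 (size 4, align 4) → ends 28; blocks at 28 (size 2, align 2) → ends 30; tail pad 2 to reach multiple of 8; total 32 bytes, alignment 8
proto at 0 (size 1, align 1) → ends 1
pad 3 to align 4 for window
window at 4 (size 32, align 4) → ends 36
payload_len at 36 (size 4, align 4) → ends 40
src at 40 (size 72, align 4) → ends 112
ack at 112 (size 4, align 4) → ends 116
flags at 116 (size 2, align 2) → ends 118

116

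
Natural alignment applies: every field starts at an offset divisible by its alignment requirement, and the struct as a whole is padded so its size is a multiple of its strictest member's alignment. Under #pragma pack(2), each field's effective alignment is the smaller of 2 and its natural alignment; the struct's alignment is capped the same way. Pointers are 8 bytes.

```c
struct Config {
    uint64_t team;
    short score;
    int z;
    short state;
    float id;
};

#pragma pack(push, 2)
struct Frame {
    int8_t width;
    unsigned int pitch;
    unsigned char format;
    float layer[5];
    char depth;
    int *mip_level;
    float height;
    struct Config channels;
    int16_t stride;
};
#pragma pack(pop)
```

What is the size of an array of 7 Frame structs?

476

Config: @0: team [8B, align 8] → 8; @8: score [2B, align 2] → 10; +2 pad (align 4); @12: z [4B, align 4] → 16; @16: state [2B, align 2] → 18; +2 pad (align 4); @20: id [4B, align 4] → 24; size 24, align 8
@0: width [1B, align 1] → 1
+1 pad (align 2)
@2: pitch [4B, align 2] → 6
@6: format [1B, align 1] → 7
+1 pad (align 2)
@8: layer [20B, align 2] → 28
@28: depth [1B, align 1] → 29
+1 pad (align 2)
@30: mip_level [8B, align 2] → 38
@38: height [4B, align 2] → 42
@42: channels [24B, align 2] → 66
@66: stride [2B, align 2] → 68
size 68, align 2
array of 7: 7 × 68 = 476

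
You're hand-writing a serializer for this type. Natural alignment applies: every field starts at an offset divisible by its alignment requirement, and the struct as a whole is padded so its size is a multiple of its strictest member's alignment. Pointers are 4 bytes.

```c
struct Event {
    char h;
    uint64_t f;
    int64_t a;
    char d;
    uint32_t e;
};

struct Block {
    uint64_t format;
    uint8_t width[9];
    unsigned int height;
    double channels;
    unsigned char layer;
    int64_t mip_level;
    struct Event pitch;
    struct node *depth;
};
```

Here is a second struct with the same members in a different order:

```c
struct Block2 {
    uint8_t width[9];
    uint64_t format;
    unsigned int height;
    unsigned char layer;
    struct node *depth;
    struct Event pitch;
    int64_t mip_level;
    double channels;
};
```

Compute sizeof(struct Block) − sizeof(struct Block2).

Event: h at 0 (size 1, align 1) → ends 1; pad 7 to align 8 for f; f at 8 (size 8, align 8) → ends 16; a at 16 (size 8, align 8) → ends 24; d at 24 (size 1, align 1) → ends 25; pad 3 to align 4 for e; e at 28 (size 4, align 4) → ends 32; total 32 bytes, alignment 8
format at 0 (size 8, align 8) → ends 8
width at 8 (size 9, align 1) → ends 17
pad 3 to align 4 for height
height at 20 (size 4, align 4) → ends 24
channels at 24 (size 8, align 8) → ends 32
layer at 32 (size 1, align 1) → ends 33
pad 7 to align 8 for mip_level
mip_level at 40 (size 8, align 8) → ends 48
pitch at 48 (size 32, align 8) → ends 80
depth at 80 (size 4, align 4) → ends 84
tail pad 4 to reach multiple of 8
total 88 bytes, alignment 8
— Block2 —
width at 0 (size 9, align 1) → ends 9
pad 7 to align 8 for format
format at 16 (size 8, align 8) → ends 24
height at 24 (size 4, align 4) → ends 28
layer at 28 (size 1, align 1) → ends 29
pad 3 to align 4 for depth
depth at 32 (size 4, align 4) → ends 36
pad 4 to align 8 for pitch
pitch at 40 (size 32, align 8) → ends 72
mip_level at 72 (size 8, align 8) → ends 80
channels at 80 (size 8, align 8) → ends 88
total 88 bytes, alignment 8
88 − 88 = 0

0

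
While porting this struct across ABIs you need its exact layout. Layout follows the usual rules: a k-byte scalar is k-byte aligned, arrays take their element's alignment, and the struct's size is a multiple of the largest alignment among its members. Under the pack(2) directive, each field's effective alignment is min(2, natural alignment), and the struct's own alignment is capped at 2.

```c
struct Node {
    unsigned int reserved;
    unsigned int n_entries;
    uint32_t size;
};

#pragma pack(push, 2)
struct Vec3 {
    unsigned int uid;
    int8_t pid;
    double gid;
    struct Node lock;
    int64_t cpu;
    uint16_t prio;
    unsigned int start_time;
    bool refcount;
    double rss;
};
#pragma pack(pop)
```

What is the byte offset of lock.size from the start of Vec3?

Node: reserved at 0 (size 4, align 4) → ends 4; n_entries at 4 (size 4, align 4) → ends 8; size at 8 (size 4, align 4) → ends 12; total 12 bytes, alignment 4
uid at 0 (size 4, align 2) → ends 4
pid at 4 (size 1, align 1) → ends 5
pad 1 to align 2 for gid
gid at 6 (size 8, align 2) → ends 14
lock at 14 (size 12, align 2) → ends 26
within Node: size at 8
14 + 8 = 22

22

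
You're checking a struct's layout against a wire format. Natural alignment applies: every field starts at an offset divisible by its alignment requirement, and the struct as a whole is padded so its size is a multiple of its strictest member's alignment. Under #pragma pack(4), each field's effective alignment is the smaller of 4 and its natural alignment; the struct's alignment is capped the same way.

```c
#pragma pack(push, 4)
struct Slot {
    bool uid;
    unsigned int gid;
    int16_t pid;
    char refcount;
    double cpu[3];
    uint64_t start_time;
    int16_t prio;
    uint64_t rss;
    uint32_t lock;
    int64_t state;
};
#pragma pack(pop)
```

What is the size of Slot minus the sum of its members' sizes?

6

0..1  uid  (1B, 1-aligned)
1..4  -- padding (3B)
4..8  gid  (4B, 4-aligned)
8..10  pid  (2B, 2-aligned)
10..11  refcount  (1B, 1-aligned)
11..12  -- padding (1B)
12..36  cpu  (24B, 4-aligned)
36..44  start_time  (8B, 4-aligned)
44..46  prio  (2B, 2-aligned)
46..48  -- padding (2B)
48..56  rss  (8B, 4-aligned)
56..60  lock  (4B, 4-aligned)
60..68  state  (8B, 4-aligned)
sizeof = 68, alignof = 4
data bytes 62, size 68 → padding 6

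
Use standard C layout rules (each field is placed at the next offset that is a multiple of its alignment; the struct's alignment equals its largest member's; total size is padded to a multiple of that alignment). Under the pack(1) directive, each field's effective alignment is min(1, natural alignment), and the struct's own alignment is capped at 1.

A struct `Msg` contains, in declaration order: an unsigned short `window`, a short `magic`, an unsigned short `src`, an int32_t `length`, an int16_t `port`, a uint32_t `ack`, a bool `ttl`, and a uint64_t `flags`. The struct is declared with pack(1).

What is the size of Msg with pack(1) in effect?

25

@0: window [2B, align 1] → 2
@2: magic [2B, align 1] → 4
@4: src [2B, align 1] → 6
@6: length [4B, align 1] → 10
@10: port [2B, align 1] → 12
@12: ack [4B, align 1] → 16
@16: ttl [1B, align 1] → 17
@17: flags [8B, align 1] → 25
size 25, align 1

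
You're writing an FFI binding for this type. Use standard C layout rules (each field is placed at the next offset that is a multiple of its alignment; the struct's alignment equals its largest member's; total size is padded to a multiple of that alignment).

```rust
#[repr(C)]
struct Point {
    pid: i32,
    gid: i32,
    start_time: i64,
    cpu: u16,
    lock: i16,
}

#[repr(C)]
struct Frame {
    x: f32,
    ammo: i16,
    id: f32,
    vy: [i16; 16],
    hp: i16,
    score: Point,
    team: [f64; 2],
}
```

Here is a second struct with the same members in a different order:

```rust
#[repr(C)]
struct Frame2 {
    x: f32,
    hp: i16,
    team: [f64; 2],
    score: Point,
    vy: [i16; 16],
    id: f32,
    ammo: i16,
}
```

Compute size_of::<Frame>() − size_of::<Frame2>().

0

Point: 0..4  pid  (4B, 4-aligned); 4..8  gid  (4B, 4-aligned); 8..16  start_time  (8B, 8-aligned); 16..18  cpu  (2B, 2-aligned); 18..20  lock  (2B, 2-aligned); 20..24  -- tail padding (4B); sizeof = 24, alignof = 8
0..4  x  (4B, 4-aligned)
4..6  ammo  (2B, 2-aligned)
6..8  -- padding (2B)
8..12  id  (4B, 4-aligned)
12..44  vy  (32B, 2-aligned)
44..46  hp  (2B, 2-aligned)
46..48  -- padding (2B)
48..72  score  (24B, 8-aligned)
72..88  team  (16B, 8-aligned)
sizeof = 88, alignof = 8
— Frame2 —
0..4  x  (4B, 4-aligned)
4..6  hp  (2B, 2-aligned)
6..8  -- padding (2B)
8..24  team  (16B, 8-aligned)
24..48  score  (24B, 8-aligned)
48..80  vy  (32B, 2-aligned)
80..84  id  (4B, 4-aligned)
84..86  ammo  (2B, 2-aligned)
86..88  -- tail padding (2B)
sizeof = 88, alignof = 8
88 − 88 = 0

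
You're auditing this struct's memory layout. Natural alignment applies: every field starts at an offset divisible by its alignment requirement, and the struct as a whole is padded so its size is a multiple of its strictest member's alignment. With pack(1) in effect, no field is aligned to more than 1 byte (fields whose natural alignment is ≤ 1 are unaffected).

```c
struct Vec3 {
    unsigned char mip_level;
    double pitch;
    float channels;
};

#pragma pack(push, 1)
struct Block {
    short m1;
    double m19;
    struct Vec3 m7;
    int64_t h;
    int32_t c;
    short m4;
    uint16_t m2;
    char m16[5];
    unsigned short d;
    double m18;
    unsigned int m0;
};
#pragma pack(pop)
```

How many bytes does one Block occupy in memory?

Vec3: mip_level at 0 (size 1, align 1) → ends 1; pad 7 to align 8 for pitch; pitch at 8 (size 8, align 8) → ends 16; channels at 16 (size 4, align 4) → ends 20; tail pad 4 to reach multiple of 8; total 24 bytes, alignment 8
m1 at 0 (size 2, align 1) → ends 2
m19 at 2 (size 8, align 1) → ends 10
m7 at 10 (size 24, align 1) → ends 34
h at 34 (size 8, align 1) → ends 42
c at 42 (size 4, align 1) → ends 46
m4 at 46 (size 2, align 1) → ends 48
m2 at 48 (size 2, align 1) → ends 50
m16 at 50 (size 5, align 1) → ends 55
d at 55 (size 2, align 1) → ends 57
m18 at 57 (size 8, align 1) → ends 65
m0 at 65 (size 4, align 1) → ends 69
total 69 bytes, alignment 1

69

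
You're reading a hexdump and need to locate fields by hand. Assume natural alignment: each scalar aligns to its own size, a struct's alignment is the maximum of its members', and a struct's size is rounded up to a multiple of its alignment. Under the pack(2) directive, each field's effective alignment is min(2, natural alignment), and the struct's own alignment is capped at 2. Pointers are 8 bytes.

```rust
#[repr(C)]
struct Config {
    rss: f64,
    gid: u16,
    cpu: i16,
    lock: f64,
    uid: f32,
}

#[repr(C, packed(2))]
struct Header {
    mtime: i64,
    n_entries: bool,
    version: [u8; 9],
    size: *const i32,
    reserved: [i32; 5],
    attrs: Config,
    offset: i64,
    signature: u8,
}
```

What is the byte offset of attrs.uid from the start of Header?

Config: 0..8  rss  (8B, 8-aligned); 8..10  gid  (2B, 2-aligned); 10..12  cpu  (2B, 2-aligned); 12..16  -- padding (4B); 16..24  lock  (8B, 8-aligned); 24..28  uid  (4B, 4-aligned); 28..32  -- tail padding (4B); sizeof = 32, alignof = 8
0..8  mtime  (8B, 2-aligned)
8..9  n_entries  (1B, 1-aligned)
9..18  version  (9B, 1-aligned)
18..26  size  (8B, 2-aligned)
26..46  reserved  (20B, 2-aligned)
46..78  attrs  (32B, 2-aligned)
within Config: uid at 24
46 + 24 = 70

70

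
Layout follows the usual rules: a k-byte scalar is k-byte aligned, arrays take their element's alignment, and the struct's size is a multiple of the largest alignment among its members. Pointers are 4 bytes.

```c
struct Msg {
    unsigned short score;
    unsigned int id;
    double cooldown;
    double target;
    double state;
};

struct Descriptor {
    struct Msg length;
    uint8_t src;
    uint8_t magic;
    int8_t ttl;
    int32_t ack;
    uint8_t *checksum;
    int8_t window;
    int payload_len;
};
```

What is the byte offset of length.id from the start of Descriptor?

Msg: 0..2  score  (2B, 2-aligned); 2..4  -- padding (2B); 4..8  id  (4B, 4-aligned); 8..16  cooldown  (8B, 8-aligned); 16..24  target  (8B, 8-aligned); 24..32  state  (8B, 8-aligned); sizeof = 32, alignof = 8
0..32  length  (32B, 8-aligned)
within Msg: id at 4
0 + 4 = 4

4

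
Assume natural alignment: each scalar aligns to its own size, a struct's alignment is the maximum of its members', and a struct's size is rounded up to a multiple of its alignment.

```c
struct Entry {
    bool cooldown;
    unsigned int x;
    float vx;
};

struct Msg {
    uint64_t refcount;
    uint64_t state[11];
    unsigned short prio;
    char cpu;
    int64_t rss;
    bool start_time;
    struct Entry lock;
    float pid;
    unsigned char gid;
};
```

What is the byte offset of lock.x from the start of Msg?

Entry: 0..1  cooldown  (1B, 1-aligned); 1..4  -- padding (3B); 4..8  x  (4B, 4-aligned); 8..12  vx  (4B, 4-aligned); sizeof = 12, alignof = 4
0..8  refcount  (8B, 8-aligned)
8..96  state  (88B, 8-aligned)
96..98  prio  (2B, 2-aligned)
98..99  cpu  (1B, 1-aligned)
99..104  -- padding (5B)
104..112  rss  (8B, 8-aligned)
112..113  start_time  (1B, 1-aligned)
113..116  -- padding (3B)
116..128  lock  (12B, 4-aligned)
within Entry: x at 4
116 + 4 = 120

120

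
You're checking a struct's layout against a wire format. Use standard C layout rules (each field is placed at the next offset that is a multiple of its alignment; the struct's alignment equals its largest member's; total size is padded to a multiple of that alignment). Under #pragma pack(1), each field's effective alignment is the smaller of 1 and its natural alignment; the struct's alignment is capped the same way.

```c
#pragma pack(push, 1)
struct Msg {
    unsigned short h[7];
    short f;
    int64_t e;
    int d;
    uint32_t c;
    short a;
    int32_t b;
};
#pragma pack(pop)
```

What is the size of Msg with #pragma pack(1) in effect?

38

h at 0 (size 14, align 1) → ends 14
f at 14 (size 2, align 1) → ends 16
e at 16 (size 8, align 1) → ends 24
d at 24 (size 4, align 1) → ends 28
c at 28 (size 4, align 1) → ends 32
a at 32 (size 2, align 1) → ends 34
b at 34 (size 4, align 1) → ends 38
total 38 bytes, alignment 1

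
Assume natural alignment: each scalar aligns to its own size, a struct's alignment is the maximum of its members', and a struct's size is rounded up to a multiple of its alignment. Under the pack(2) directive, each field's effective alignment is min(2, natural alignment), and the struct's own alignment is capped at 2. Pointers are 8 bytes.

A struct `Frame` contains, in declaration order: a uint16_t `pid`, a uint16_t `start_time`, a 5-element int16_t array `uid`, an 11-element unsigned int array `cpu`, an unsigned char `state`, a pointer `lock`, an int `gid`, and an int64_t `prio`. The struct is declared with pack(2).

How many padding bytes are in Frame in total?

@0: pid [2B, align 2] → 2
@2: start_time [2B, align 2] → 4
@4: uid [10B, align 2] → 14
@14: cpu [44B, align 2] → 58
@58: state [1B, align 1] → 59
+1 pad (align 2)
@60: lock [8B, align 2] → 68
@68: gid [4B, align 2] → 72
@72: prio [8B, align 2] → 80
size 80, align 2
data bytes 79, size 80 → padding 1

1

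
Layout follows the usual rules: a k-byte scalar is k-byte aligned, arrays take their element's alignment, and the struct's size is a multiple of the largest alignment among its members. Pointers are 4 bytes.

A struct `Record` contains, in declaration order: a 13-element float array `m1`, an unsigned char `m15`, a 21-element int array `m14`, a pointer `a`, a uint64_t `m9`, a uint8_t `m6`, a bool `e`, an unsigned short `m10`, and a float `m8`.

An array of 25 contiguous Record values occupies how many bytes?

4000

m1 at 0 (size 52, align 4) → ends 52
m15 at 52 (size 1, align 1) → ends 53
pad 3 to align 4 for m14
m14 at 56 (size 84, align 4) → ends 140
a at 140 (size 4, align 4) → ends 144
m9 at 144 (size 8, align 8) → ends 152
m6 at 152 (size 1, align 1) → ends 153
e at 153 (size 1, align 1) → ends 154
m10 at 154 (size 2, align 2) → ends 156
m8 at 156 (size 4, align 4) → ends 160
total 160 bytes, alignment 8
array of 25: 25 × 160 = 4000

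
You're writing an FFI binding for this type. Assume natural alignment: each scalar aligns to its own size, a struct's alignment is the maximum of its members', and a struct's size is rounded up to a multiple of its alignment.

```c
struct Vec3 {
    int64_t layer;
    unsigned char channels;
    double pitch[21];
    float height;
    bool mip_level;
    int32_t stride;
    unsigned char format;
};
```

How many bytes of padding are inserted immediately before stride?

0..8  layer  (8B, 8-aligned)
8..9  channels  (1B, 1-aligned)
9..16  -- padding (7B)
16..184  pitch  (168B, 8-aligned)
184..188  height  (4B, 4-aligned)
188..189  mip_level  (1B, 1-aligned)
189..192  -- padding (3B)
192..196  stride  (4B, 4-aligned)

3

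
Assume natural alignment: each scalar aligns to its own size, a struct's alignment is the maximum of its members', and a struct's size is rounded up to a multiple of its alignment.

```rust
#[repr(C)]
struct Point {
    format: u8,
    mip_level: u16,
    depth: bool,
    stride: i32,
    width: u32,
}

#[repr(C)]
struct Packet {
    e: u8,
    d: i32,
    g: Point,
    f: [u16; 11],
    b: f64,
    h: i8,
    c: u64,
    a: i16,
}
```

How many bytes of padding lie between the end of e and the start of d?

3

Point: @0: format [1B, align 1] → 1; +1 pad (align 2); @2: mip_level [2B, align 2] → 4; @4: depth [1B, align 1] → 5; +3 pad (align 4); @8: stride [4B, align 4] → 12; @12: width [4B, align 4] → 16; size 16, align 4
@0: e [1B, align 1] → 1
+3 pad (align 4)
@4: d [4B, align 4] → 8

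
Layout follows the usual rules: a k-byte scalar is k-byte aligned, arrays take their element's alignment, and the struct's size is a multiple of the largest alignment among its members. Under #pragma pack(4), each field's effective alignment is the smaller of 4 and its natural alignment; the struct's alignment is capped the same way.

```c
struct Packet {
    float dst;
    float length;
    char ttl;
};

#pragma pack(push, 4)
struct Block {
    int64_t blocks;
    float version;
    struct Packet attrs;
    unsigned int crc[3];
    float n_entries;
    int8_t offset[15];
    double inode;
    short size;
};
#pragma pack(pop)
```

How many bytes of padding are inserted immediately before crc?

0

Packet: dst at 0 (size 4, align 4) → ends 4; length at 4 (size 4, align 4) → ends 8; ttl at 8 (size 1, align 1) → ends 9; tail pad 3 to reach multiple of 4; total 12 bytes, alignment 4
blocks at 0 (size 8, align 4) → ends 8
version at 8 (size 4, align 4) → ends 12
attrs at 12 (size 12, align 4) → ends 24
crc at 24 (size 12, align 4) → ends 36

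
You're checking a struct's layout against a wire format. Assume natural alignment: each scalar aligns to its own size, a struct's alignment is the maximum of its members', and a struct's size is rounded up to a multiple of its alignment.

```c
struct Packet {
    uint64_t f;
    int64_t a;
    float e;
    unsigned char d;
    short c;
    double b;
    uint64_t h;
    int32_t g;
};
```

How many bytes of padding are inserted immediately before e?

0

@0: f [8B, align 8] → 8
@8: a [8B, align 8] → 16
@16: e [4B, align 4] → 20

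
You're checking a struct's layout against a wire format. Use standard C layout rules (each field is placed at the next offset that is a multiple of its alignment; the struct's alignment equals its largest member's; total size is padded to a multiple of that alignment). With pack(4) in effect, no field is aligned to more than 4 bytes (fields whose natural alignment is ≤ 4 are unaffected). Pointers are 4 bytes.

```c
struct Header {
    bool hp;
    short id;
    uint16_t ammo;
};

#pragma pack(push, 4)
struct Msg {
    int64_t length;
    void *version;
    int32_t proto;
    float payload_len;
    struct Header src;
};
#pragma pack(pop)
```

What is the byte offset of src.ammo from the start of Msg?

24

Header: 0..1  hp  (1B, 1-aligned); 1..2  -- padding (1B); 2..4  id  (2B, 2-aligned); 4..6  ammo  (2B, 2-aligned); sizeof = 6, alignof = 2
0..8  length  (8B, 4-aligned)
8..12  version  (4B, 4-aligned)
12..16  proto  (4B, 4-aligned)
16..20  payload_len  (4B, 4-aligned)
20..26  src  (6B, 2-aligned)
within Header: ammo at 4
20 + 4 = 24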